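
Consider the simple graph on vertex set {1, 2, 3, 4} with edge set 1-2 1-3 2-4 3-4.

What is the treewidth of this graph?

A width-2 tree decomposition is:
Bags: B1 = {1, 2, 3}  B2 = {2, 3, 4}
Tree: B1–B2
Each bag holds 3 vertices, so the decomposition has width 2, which upper-bounds the treewidth. For the lower bound, G contains the cycle 2–1–3–4–2, so G is not a forest; only forests have treewidth ≤ 1, hence tw(G) ≥ 2. The upper and lower bounds meet at 2, so that is the treewidth.

2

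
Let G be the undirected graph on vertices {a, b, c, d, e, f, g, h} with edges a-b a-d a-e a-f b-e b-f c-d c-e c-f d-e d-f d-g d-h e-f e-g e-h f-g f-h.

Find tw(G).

A width-3 tree decomposition is:
Bags: B1 = {a, d, e, f}  B2 = {d, e, f, h}  B3 = {a, b, e, f}  B4 = {c, d, e, f}  B5 = {d, e, f, g}
Tree: B1–B2, B1–B3, B1–B4, B2–B5
Each bag holds 4 vertices, so the decomposition has width 3, which upper-bounds the treewidth. Conversely, {d, e, f, g} is a clique of size 4, and the vertices of any clique must share a bag in every tree decomposition; so some bag has ≥ 4 vertices and tw(G) ≥ 3. Combining the bounds, tw(G) = 3.

3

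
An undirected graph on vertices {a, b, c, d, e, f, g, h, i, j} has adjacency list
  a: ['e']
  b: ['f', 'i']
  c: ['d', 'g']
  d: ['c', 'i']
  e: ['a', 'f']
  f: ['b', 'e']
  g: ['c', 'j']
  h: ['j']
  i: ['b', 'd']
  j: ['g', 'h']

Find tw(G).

1

A width-1 tree decomposition is:
Bags: B1 = {a, e}  B2 = {e, f}  B3 = {b, f}  B4 = {b, i}  B5 = {d, i}  B6 = {c, d}  B7 = {c, g}  B8 = {g, j}  B9 = {h, j}
Tree: B1–B2, B2–B3, B3–B4, B4–B5, B5–B6, B6–B7, B7–B8, B8–B9
Each bag holds 2 vertices, so the decomposition has width 1, which upper-bounds the treewidth. Since G has at least one edge (e.g. a–e), it is not an edgeless graph, so tw(G) ≥ 1. Combining the bounds, tw(G) = 1.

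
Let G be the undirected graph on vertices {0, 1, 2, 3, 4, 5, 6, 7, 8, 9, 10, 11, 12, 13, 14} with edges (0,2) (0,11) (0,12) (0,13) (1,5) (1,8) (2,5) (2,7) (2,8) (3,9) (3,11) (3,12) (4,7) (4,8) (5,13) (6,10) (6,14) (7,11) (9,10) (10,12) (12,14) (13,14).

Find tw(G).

A width-3 tree decomposition is:
Bags: B1 = {1, 4, 5, 8}  B2 = {2, 4, 5, 8}  B3 = {2, 4, 5, 7}  B4 = {2, 5, 7, 13}  B5 = {0, 2, 7, 13}  B6 = {0, 7, 11, 13}  B7 = {0, 11, 13, 14}  B8 = {0, 11, 12, 14}  B9 = {3, 11, 12, 14}  B10 = {3, 6, 12, 14}  B11 = {3, 6, 10, 12}  B12 = {3, 6, 9, 10}
Tree: B1–B2, B2–B3, B3–B4, B4–B5, B5–B6, B6–B7, B7–B8, B8–B9, B9–B10, B10–B11, B11–B12
Every bag has size at most 4, so the width is 4 − 1 = 3 and tw(G) ≤ 3. For the lower bound: the 4 vertex sets {1,4,8}, {5}, {2}, {0,7,11,13} are disjoint, each induces a connected subgraph, and every pair is joined by at least one edge of G. Contracting each set to a single vertex therefore yields K_{4} as a minor, and since treewidth is minor-monotone, tw(G) ≥ tw(K_{4}) = 3. Hence tw(G) = 3 exactly.

3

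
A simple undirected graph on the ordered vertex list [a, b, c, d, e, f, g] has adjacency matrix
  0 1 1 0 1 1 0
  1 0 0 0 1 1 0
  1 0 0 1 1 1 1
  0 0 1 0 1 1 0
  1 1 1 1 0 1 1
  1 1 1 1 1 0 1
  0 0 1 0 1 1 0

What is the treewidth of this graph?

3

A width-3 tree decomposition is:
Bags: B1 = {a, c, e, f}  B2 = {a, b, e, f}  B3 = {c, e, f, g}  B4 = {c, d, e, f}
Tree: B1–B2, B1–B3, B1–B4
Every bag has size at most 4, so the width is 4 − 1 = 3 and tw(G) ≤ 3. For the lower bound, the 4 vertices {c, d, e, f} are pairwise adjacent, and any tree decomposition puts a clique entirely inside one bag — forcing width ≥ 3. The upper and lower bounds meet at 3, so that is the treewidth.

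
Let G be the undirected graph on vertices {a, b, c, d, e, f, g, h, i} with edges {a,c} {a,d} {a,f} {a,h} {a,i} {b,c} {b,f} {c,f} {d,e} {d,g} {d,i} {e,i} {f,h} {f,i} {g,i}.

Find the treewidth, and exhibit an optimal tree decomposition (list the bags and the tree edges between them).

Every bag has size at most 3, so the width is 3 − 1 = 2 and tw(G) ≤ 2. Conversely, {d, g, i} is a clique of size 3, and the vertices of any clique must share a bag in every tree decomposition; so some bag has ≥ 3 vertices and tw(G) ≥ 2. Combining the bounds, tw(G) = 2.

Treewidth 2.
One such decomposition:
Bags: B1 = {a, d, i}  B2 = {a, f, i}  B3 = {a, c, f}  B4 = {a, f, h}  B5 = {d, g, i}  B6 = {d, e, i}  B7 = {b, c, f}
Tree: B1–B2, B2–B3, B3–B4, B1–B5, B5–B6, B3–B7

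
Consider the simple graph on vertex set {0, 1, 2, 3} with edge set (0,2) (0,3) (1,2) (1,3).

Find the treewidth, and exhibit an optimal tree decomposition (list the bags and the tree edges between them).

Every bag has size at most 3, so the width is 3 − 1 = 2 and tw(G) ≤ 2. For the lower bound, G contains the cycle 3–0–2–1–3, so G is not a forest; only forests have treewidth ≤ 1, hence tw(G) ≥ 2. Hence tw(G) = 2 exactly.

Treewidth 2.
One optimal decomposition is:
Bags: B1 = {0, 2, 3}  B2 = {1, 2, 3}
Tree: B1–B2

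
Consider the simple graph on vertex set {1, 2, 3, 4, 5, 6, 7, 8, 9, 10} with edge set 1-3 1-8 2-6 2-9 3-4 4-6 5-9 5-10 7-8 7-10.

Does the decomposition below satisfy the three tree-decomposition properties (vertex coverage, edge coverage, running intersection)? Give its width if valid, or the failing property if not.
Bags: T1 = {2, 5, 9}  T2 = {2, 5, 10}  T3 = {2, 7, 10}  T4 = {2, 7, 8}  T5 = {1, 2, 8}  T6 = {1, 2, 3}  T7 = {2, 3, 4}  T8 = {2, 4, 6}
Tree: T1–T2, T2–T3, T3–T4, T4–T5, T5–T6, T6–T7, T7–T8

Checking the three conditions: (i) the bags cover all of {1, 2, 3, 4, 5, 6, 7, 8, 9, 10}; (ii) for each edge, some bag contains both endpoints; (iii) the bags containing any fixed vertex form a subtree. All hold, so the decomposition is valid with width 3 − 1 = 2.

Yes; width 2.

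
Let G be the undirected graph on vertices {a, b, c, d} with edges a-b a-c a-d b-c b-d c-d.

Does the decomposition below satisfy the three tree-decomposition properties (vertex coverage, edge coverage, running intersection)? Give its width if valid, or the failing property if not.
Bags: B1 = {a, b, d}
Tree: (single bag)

No — vertex c appears in no bag.

A tree decomposition must satisfy three properties: every vertex lies in some bag; for every edge, both endpoints lie together in some bag; and for every vertex, the bags containing it form a connected subtree. Here vertex c appears in no bag, so the decomposition is invalid.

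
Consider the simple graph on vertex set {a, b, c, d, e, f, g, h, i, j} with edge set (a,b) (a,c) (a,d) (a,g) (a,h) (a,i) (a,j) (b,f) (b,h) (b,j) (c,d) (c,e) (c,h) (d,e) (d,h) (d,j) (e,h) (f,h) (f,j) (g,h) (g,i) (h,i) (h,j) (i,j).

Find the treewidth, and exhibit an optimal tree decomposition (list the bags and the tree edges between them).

Treewidth 3.
Bags: B1 = {a, b, h, j}  B2 = {a, d, h, j}  B3 = {b, f, h, j}  B4 = {a, c, d, h}  B5 = {c, d, e, h}  B6 = {a, h, i, j}  B7 = {a, g, h, i}
Tree: B1–B2, B1–B3, B2–B4, B4–B5, B1–B6, B6–B7

Every bag has size at most 4, so the width is 4 − 1 = 3 and tw(G) ≤ 3. Conversely, {a, g, h, i} is a clique of size 4, and the vertices of any clique must share a bag in every tree decomposition; so some bag has ≥ 4 vertices and tw(G) ≥ 3. The upper and lower bounds meet at 3, so that is the treewidth.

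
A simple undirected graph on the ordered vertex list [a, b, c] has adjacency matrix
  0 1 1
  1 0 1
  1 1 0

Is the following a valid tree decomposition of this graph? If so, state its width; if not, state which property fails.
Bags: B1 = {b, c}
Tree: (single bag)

A tree decomposition must satisfy three properties: every vertex lies in some bag; for every edge, both endpoints lie together in some bag; and for every vertex, the bags containing it form a connected subtree. Here vertex a appears in no bag, so the decomposition is invalid.

No — vertex a appears in no bag.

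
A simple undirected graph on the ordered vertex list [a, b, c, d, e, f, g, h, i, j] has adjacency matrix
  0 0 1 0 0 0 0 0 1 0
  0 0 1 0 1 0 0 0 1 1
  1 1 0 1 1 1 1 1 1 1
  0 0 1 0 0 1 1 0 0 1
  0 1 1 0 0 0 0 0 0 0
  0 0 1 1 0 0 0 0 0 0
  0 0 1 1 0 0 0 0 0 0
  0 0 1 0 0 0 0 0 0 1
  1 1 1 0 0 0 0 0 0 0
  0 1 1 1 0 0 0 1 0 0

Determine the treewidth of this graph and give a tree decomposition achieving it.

The largest bag has 3 vertices, giving width 2; this decomposition certifies tw(G) ≤ 2. On the other hand G contains the 3-clique {c, d, j}. A clique must lie in a single bag of any decomposition, so no decomposition can have width below 2. Hence tw(G) = 2 exactly.

Treewidth 2.
One optimal decomposition is:
Bags: B1 = {b, c, j}  B2 = {c, h, j}  B3 = {c, d, j}  B4 = {b, c, i}  B5 = {c, d, f}  B6 = {a, c, i}  B7 = {b, c, e}  B8 = {c, d, g}
Tree: B1–B2, B2–B3, B1–B4, B3–B5, B4–B6, B4–B7, B5–B8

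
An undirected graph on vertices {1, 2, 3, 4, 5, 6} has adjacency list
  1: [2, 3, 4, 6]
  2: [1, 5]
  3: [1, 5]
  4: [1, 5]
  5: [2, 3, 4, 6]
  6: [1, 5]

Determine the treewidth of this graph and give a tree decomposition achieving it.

Treewidth 2.
One optimal decomposition is:
Bags: B1 = {1, 5, 6}  B2 = {1, 2, 5}  B3 = {1, 3, 5}  B4 = {1, 4, 5}
Tree: B1–B2, B2–B3, B3–B4

Every bag has size at most 3, so the width is 3 − 1 = 2 and tw(G) ≤ 2. Since 1–6–5–2–1 is a cycle in G, G is not acyclic. Forests are exactly the graphs of treewidth ≤ 1, so tw(G) ≥ 2. Therefore the treewidth is 2.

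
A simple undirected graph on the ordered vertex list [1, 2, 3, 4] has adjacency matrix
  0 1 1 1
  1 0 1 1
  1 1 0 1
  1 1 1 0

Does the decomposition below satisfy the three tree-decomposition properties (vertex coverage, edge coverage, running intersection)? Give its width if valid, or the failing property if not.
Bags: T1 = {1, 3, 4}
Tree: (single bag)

A tree decomposition must satisfy three properties: every vertex lies in some bag; for every edge, both endpoints lie together in some bag; and for every vertex, the bags containing it form a connected subtree. Here vertex 2 appears in no bag, so the decomposition is invalid.

No — vertex 2 appears in no bag.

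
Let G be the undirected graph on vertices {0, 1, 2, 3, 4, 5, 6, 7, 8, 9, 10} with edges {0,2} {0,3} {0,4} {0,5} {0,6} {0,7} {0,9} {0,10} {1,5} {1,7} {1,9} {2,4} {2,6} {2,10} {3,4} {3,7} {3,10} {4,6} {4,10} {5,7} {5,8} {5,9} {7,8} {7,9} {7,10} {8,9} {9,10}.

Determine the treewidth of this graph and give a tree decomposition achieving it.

Treewidth 3.
Bags: B1 = {0, 7, 9, 10}  B2 = {0, 5, 7, 9}  B3 = {0, 3, 7, 10}  B4 = {5, 7, 8, 9}  B5 = {0, 3, 4, 10}  B6 = {0, 2, 4, 10}  B7 = {0, 2, 4, 6}  B8 = {1, 5, 7, 9}
Tree: B1–B2, B1–B3, B2–B4, B3–B5, B5–B6, B6–B7, B2–B8

The largest bag has 4 vertices, giving width 3; this decomposition certifies tw(G) ≤ 3. On the other hand G contains the 4-clique {0, 7, 9, 10}. A clique must lie in a single bag of any decomposition, so no decomposition can have width below 3. Therefore the treewidth is 3.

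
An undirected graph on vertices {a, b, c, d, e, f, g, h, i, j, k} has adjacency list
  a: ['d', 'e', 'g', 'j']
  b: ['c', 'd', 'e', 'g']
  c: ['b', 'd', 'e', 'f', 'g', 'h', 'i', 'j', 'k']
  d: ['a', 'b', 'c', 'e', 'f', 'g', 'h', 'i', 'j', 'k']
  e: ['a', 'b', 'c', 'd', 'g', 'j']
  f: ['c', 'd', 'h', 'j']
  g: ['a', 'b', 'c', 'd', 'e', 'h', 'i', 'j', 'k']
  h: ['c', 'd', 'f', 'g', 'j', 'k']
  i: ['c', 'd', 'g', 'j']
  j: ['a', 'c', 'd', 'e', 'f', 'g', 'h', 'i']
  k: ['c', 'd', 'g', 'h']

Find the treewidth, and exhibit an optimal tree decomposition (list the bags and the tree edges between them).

Treewidth 4.
Bags: B1 = {c, d, g, h, k}  B2 = {c, d, g, h, j}  B3 = {c, d, e, g, j}  B4 = {c, d, f, h, j}  B5 = {b, c, d, e, g}  B6 = {a, d, e, g, j}  B7 = {c, d, g, i, j}
Tree: B1–B2, B2–B3, B2–B4, B3–B5, B3–B6, B3–B7

Each bag holds 5 vertices, so the decomposition has width 4, which upper-bounds the treewidth. On the other hand G contains the 5-clique {c, d, e, g, j}. A clique must lie in a single bag of any decomposition, so no decomposition can have width below 4. Therefore the treewidth is 4.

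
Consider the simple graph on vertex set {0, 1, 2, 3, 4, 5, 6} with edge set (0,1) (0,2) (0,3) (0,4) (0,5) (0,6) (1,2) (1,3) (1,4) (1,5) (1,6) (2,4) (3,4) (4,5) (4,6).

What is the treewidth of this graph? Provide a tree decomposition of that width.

The largest bag has 4 vertices, giving width 3; this decomposition certifies tw(G) ≤ 3. Conversely, {0, 1, 2, 4} is a clique of size 4, and the vertices of any clique must share a bag in every tree decomposition; so some bag has ≥ 4 vertices and tw(G) ≥ 3. Hence tw(G) = 3 exactly.

Treewidth 3.
One optimal decomposition is:
Bags: B1 = {0, 1, 3, 4}  B2 = {0, 1, 4, 6}  B3 = {0, 1, 2, 4}  B4 = {0, 1, 4, 5}
Tree: B1–B2, B1–B3, B3–B4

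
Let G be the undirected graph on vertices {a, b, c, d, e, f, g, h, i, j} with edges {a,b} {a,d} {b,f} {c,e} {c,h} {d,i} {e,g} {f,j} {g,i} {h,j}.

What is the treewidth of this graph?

2

A width-2 tree decomposition is:
Bags: B1 = {d, g, i}  B2 = {d, e, g}  B3 = {c, d, e}  B4 = {c, d, h}  B5 = {d, h, j}  B6 = {d, f, j}  B7 = {b, d, f}  B8 = {a, b, d}
Tree: B1–B2, B2–B3, B3–B4, B4–B5, B5–B6, B6–B7, B7–B8
Each bag holds 3 vertices, so the decomposition has width 2, which upper-bounds the treewidth. For the lower bound, G contains the cycle d–i–g–e–c–h–j–f–b–a–d, so G is not a forest; only forests have treewidth ≤ 1, hence tw(G) ≥ 2. The upper and lower bounds meet at 2, so that is the treewidth.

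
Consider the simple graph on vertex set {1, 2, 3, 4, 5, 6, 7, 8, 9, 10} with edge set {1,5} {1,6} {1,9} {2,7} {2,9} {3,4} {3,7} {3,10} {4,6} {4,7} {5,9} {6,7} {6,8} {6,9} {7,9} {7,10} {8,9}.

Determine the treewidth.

A width-2 tree decomposition is:
Bags: B1 = {4, 6, 7}  B2 = {6, 7, 9}  B3 = {1, 6, 9}  B4 = {3, 4, 7}  B5 = {3, 7, 10}  B6 = {2, 7, 9}  B7 = {6, 8, 9}  B8 = {1, 5, 9}
Tree: B1–B2, B2–B3, B1–B4, B4–B5, B2–B6, B2–B7, B3–B8
Every bag has size at most 3, so the width is 3 − 1 = 2 and tw(G) ≤ 2. For the lower bound, the 3 vertices {6, 8, 9} are pairwise adjacent, and any tree decomposition puts a clique entirely inside one bag — forcing width ≥ 2. Therefore the treewidth is 2.

2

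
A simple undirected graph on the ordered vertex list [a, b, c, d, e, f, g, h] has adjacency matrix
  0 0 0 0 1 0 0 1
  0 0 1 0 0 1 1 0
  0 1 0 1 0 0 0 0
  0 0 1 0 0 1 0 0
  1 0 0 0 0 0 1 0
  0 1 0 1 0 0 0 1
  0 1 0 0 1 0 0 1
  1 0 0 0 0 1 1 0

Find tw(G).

2

A width-2 tree decomposition is:
Bags: B1 = {a, e, g}  B2 = {a, g, h}  B3 = {b, g, h}  B4 = {b, f, h}  B5 = {b, c, f}  B6 = {c, d, f}
Tree: B1–B2, B2–B3, B3–B4, B4–B5, B5–B6
Every bag has size at most 3, so the width is 3 − 1 = 2 and tw(G) ≤ 2. Since e–a–h–g–e is a cycle in G, G is not acyclic. Forests are exactly the graphs of treewidth ≤ 1, so tw(G) ≥ 2. Hence tw(G) = 2 exactly.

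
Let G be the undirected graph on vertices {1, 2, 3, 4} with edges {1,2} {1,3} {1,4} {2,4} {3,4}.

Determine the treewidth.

2

A width-2 tree decomposition is:
Bags: B1 = {1, 2, 4}  B2 = {1, 3, 4}
Tree: B1–B2
The largest bag has 3 vertices, giving width 2; this decomposition certifies tw(G) ≤ 2. Conversely, {1, 2, 4} is a clique of size 3, and the vertices of any clique must share a bag in every tree decomposition; so some bag has ≥ 3 vertices and tw(G) ≥ 2. Hence tw(G) = 2 exactly.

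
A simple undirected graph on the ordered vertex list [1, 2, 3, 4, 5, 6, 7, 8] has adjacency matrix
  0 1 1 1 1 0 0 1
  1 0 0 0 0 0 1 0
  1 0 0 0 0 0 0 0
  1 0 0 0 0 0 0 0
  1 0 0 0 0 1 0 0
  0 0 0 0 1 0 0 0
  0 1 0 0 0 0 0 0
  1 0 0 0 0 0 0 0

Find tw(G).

1

A width-1 tree decomposition is:
Bags: B1 = {5, 6}  B2 = {1, 5}  B3 = {1, 3}  B4 = {1, 4}  B5 = {1, 2}  B6 = {1, 8}  B7 = {2, 7}
Tree: B1–B2, B2–B3, B3–B4, B4–B5, B3–B6, B5–B7
Each bag holds 2 vertices, so the decomposition has width 1, which upper-bounds the treewidth. Since G has at least one edge (e.g. 5–6), it is not an edgeless graph, so tw(G) ≥ 1. Hence tw(G) = 1 exactly.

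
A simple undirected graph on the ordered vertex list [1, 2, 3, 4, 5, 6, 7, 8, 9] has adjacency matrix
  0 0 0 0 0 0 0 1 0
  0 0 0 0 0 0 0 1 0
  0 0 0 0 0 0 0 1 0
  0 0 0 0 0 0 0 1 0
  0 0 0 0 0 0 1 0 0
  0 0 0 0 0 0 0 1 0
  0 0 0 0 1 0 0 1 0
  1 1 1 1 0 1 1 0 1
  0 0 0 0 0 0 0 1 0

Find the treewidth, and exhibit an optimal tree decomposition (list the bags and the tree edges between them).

Treewidth 1.
Bags: B1 = {8, 9}  B2 = {7, 8}  B3 = {6, 8}  B4 = {1, 8}  B5 = {4, 8}  B6 = {3, 8}  B7 = {2, 8}  B8 = {5, 7}
Tree: B1–B2, B2–B3, B2–B4, B1–B5, B1–B6, B2–B7, B2–B8

Every bag has size at most 2, so the width is 2 − 1 = 1 and tw(G) ≤ 1. G has an edge, so its treewidth is at least 1. The upper and lower bounds meet at 1, so that is the treewidth.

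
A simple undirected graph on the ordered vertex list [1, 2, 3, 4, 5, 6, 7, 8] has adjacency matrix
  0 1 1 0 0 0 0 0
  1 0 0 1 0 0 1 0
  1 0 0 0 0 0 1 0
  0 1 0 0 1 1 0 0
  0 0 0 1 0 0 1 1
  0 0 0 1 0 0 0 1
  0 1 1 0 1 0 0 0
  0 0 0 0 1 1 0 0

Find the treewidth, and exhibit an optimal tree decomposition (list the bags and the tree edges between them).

Treewidth 2.
One optimal decomposition is:
Bags: B1 = {4, 6, 8}  B2 = {4, 5, 8}  B3 = {2, 4, 5}  B4 = {2, 5, 7}  B5 = {1, 2, 7}  B6 = {1, 3, 7}
Tree: B1–B2, B2–B3, B3–B4, B4–B5, B5–B6

Every bag has size at most 3, so the width is 3 − 1 = 2 and tw(G) ≤ 2. Since 6–8–5–4–6 is a cycle in G, G is not acyclic. Forests are exactly the graphs of treewidth ≤ 1, so tw(G) ≥ 2. Therefore the treewidth is 2.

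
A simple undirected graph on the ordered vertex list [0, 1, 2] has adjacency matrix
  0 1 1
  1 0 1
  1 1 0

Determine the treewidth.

2

A width-2 tree decomposition is:
Bags: B1 = {0, 1, 2}
Tree: (single bag)
A single bag containing all 3 vertices is trivially a valid decomposition of width 2. Conversely, {0, 1, 2} is a clique of size 3, and the vertices of any clique must share a bag in every tree decomposition; so some bag has ≥ 3 vertices and tw(G) ≥ 2. Therefore the treewidth is 2.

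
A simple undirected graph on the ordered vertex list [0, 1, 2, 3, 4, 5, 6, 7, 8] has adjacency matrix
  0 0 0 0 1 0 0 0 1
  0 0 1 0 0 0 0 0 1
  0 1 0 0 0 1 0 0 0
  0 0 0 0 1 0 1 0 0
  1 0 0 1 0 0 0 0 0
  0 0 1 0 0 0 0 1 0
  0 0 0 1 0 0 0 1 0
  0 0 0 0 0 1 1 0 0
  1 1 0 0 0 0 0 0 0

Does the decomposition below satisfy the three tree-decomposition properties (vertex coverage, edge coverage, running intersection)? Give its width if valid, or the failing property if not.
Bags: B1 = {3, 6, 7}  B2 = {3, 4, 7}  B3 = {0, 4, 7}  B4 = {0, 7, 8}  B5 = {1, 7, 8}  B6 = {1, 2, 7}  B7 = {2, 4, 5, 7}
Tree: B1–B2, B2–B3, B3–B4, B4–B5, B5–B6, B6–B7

A tree decomposition must satisfy three properties: every vertex lies in some bag; for every edge, both endpoints lie together in some bag; and for every vertex, the bags containing it form a connected subtree. Here bags containing vertex 4 are not connected in the tree, so the decomposition is invalid.

No — bags containing vertex 4 are not connected in the tree.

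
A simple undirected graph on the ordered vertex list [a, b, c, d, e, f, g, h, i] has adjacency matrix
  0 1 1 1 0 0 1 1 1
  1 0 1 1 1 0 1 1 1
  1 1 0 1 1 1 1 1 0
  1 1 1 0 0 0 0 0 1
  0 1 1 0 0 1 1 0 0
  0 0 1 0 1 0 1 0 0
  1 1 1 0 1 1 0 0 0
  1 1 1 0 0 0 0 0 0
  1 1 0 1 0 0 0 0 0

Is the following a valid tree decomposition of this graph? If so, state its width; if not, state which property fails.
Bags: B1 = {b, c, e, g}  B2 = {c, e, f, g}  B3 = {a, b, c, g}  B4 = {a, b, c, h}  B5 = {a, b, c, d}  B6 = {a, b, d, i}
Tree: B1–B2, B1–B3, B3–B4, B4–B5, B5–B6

Yes; width 3.

Vertex coverage: the bags together contain {a, b, c, d, e, f, g, h, i}, the full vertex set. Edge coverage: each edge of G has both endpoints in at least one bag. Running intersection: for every vertex, the bags containing it form a connected subtree. All three properties hold, so this is a valid tree decomposition of width max|bag| − 1 = 3, and hence tw(G) ≤ 3.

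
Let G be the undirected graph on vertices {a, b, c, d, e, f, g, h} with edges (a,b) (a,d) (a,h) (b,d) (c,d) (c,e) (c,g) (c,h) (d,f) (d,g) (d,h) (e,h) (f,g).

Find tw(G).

2

A width-2 tree decomposition is:
Bags: B1 = {c, d, h}  B2 = {c, e, h}  B3 = {c, d, g}  B4 = {a, d, h}  B5 = {d, f, g}  B6 = {a, b, d}
Tree: B1–B2, B1–B3, B1–B4, B3–B5, B4–B6
Each bag holds 3 vertices, so the decomposition has width 2, which upper-bounds the treewidth. On the other hand G contains the 3-clique {c, d, g}. A clique must lie in a single bag of any decomposition, so no decomposition can have width below 2. Hence tw(G) = 2 exactly.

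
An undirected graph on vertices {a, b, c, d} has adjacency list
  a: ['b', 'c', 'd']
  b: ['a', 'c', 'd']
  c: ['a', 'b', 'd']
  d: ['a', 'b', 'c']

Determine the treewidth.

A width-3 tree decomposition is:
Bags: B1 = {a, b, c, d}
Tree: (single bag)
A single bag containing all 4 vertices is trivially a valid decomposition of width 3. Conversely, {a, b, c, d} is a clique of size 4, and the vertices of any clique must share a bag in every tree decomposition; so some bag has ≥ 4 vertices and tw(G) ≥ 3. Hence tw(G) = 3 exactly.

3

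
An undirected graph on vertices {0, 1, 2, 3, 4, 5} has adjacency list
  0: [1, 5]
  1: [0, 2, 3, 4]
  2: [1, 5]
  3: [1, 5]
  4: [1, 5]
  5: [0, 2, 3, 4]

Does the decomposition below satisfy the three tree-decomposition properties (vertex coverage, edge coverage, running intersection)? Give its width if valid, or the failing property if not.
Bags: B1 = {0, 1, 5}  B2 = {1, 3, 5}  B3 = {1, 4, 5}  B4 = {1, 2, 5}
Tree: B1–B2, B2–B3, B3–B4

Yes; width 2.

Vertex coverage: the bags together contain {0, 1, 2, 3, 4, 5}, the full vertex set. Edge coverage: each edge of G has both endpoints in at least one bag. Running intersection: for every vertex, the bags containing it form a connected subtree. All three properties hold, so this is a valid tree decomposition of width max|bag| − 1 = 2, and hence tw(G) ≤ 2.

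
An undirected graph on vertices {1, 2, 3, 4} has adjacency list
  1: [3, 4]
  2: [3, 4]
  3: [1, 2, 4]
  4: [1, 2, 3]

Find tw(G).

A width-2 tree decomposition is:
Bags: B1 = {2, 3, 4}  B2 = {1, 3, 4}
Tree: B1–B2
Each bag holds 3 vertices, so the decomposition has width 2, which upper-bounds the treewidth. For the lower bound, the 3 vertices {1, 3, 4} are pairwise adjacent, and any tree decomposition puts a clique entirely inside one bag — forcing width ≥ 2. Hence tw(G) = 2 exactly.

2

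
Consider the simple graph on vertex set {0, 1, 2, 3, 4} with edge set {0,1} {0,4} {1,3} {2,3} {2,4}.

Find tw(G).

2

A width-2 tree decomposition is:
Bags: B1 = {0, 1, 3}  B2 = {0, 2, 3}  B3 = {0, 2, 4}
Tree: B1–B2, B2–B3
The largest bag has 3 vertices, giving width 2; this decomposition certifies tw(G) ≤ 2. Since 0–1–3–2–4–0 is a cycle in G, G is not acyclic. Forests are exactly the graphs of treewidth ≤ 1, so tw(G) ≥ 2. Hence tw(G) = 2 exactly.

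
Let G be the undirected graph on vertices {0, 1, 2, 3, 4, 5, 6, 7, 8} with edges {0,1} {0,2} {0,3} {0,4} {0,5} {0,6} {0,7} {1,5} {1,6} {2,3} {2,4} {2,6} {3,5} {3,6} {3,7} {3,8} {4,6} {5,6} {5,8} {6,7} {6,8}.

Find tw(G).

3

A width-3 tree decomposition is:
Bags: B1 = {0, 2, 3, 6}  B2 = {0, 3, 6, 7}  B3 = {0, 3, 5, 6}  B4 = {3, 5, 6, 8}  B5 = {0, 2, 4, 6}  B6 = {0, 1, 5, 6}
Tree: B1–B2, B1–B3, B3–B4, B1–B5, B3–B6
Each bag holds 4 vertices, so the decomposition has width 3, which upper-bounds the treewidth. For the lower bound, the 4 vertices {0, 1, 5, 6} are pairwise adjacent, and any tree decomposition puts a clique entirely inside one bag — forcing width ≥ 3. The upper and lower bounds meet at 3, so that is the treewidth.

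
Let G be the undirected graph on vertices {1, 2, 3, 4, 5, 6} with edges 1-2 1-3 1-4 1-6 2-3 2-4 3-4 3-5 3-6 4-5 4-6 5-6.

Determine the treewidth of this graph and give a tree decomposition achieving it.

Every bag has size at most 4, so the width is 4 − 1 = 3 and tw(G) ≤ 3. Conversely, {1, 2, 3, 4} is a clique of size 4, and the vertices of any clique must share a bag in every tree decomposition; so some bag has ≥ 4 vertices and tw(G) ≥ 3. Therefore the treewidth is 3.

Treewidth 3.
Bags: B1 = {3, 4, 5, 6}  B2 = {1, 3, 4, 6}  B3 = {1, 2, 3, 4}
Tree: B1–B2, B2–B3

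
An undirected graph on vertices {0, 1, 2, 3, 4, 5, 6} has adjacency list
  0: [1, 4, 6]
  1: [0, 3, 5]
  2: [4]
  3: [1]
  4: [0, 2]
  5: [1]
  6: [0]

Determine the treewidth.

1

A width-1 tree decomposition is:
Bags: B1 = {1, 3}  B2 = {0, 1}  B3 = {0, 4}  B4 = {0, 6}  B5 = {1, 5}  B6 = {2, 4}
Tree: B1–B2, B2–B3, B3–B4, B2–B5, B3–B6
Every bag has size at most 2, so the width is 2 − 1 = 1 and tw(G) ≤ 1. Since G has at least one edge (e.g. 3–1), it is not an edgeless graph, so tw(G) ≥ 1. Combining the bounds, tw(G) = 1.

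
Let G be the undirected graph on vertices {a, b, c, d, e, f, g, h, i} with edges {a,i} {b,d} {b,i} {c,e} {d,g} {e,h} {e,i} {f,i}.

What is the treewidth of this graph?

1

A width-1 tree decomposition is:
Bags: B1 = {e, i}  B2 = {b, i}  B3 = {c, e}  B4 = {e, h}  B5 = {a, i}  B6 = {f, i}  B7 = {b, d}  B8 = {d, g}
Tree: B1–B2, B1–B3, B1–B4, B2–B5, B5–B6, B2–B7, B7–B8
Every bag has size at most 2, so the width is 2 − 1 = 1 and tw(G) ≤ 1. Since G has at least one edge (e.g. i–e), it is not an edgeless graph, so tw(G) ≥ 1. Therefore the treewidth is 1.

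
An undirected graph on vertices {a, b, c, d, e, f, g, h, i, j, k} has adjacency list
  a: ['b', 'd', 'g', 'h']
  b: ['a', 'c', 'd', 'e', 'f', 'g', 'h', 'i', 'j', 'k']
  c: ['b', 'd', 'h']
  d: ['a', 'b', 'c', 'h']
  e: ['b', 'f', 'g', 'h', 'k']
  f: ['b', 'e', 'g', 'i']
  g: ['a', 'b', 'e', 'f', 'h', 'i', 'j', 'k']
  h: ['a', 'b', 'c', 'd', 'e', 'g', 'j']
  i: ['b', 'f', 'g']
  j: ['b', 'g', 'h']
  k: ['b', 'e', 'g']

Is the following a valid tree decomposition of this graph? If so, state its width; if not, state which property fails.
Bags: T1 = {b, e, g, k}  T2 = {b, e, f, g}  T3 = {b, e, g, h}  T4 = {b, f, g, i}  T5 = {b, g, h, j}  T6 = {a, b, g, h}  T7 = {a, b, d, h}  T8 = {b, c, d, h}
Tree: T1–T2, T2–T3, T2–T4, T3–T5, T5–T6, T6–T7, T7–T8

Vertex coverage: the bags together contain {a, b, c, d, e, f, g, h, i, j, k}, the full vertex set. Edge coverage: each edge of G has both endpoints in at least one bag. Running intersection: for every vertex, the bags containing it form a connected subtree. All three properties hold, so this is a valid tree decomposition of width max|bag| − 1 = 3, and hence tw(G) ≤ 3.

Yes; width 3.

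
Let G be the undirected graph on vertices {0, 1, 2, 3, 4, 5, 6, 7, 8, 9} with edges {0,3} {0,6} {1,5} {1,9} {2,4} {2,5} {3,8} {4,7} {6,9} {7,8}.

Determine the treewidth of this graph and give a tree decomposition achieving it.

Every bag has size at most 3, so the width is 3 − 1 = 2 and tw(G) ≤ 2. The edges 3–8–7–4–2–5–1–9–6–0–3 form a cycle, so G is not a tree and its treewidth is at least 2. The upper and lower bounds meet at 2, so that is the treewidth.

Treewidth 2.
One such decomposition:
Bags: B1 = {3, 7, 8}  B2 = {3, 4, 7}  B3 = {2, 3, 4}  B4 = {2, 3, 5}  B5 = {1, 3, 5}  B6 = {1, 3, 9}  B7 = {3, 6, 9}  B8 = {0, 3, 6}
Tree: B1–B2, B2–B3, B3–B4, B4–B5, B5–B6, B6–B7, B7–B8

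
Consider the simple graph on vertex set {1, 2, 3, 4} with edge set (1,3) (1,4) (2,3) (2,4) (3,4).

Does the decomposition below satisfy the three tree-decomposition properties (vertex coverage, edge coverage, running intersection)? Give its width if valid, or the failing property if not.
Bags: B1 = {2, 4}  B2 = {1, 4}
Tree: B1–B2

No — vertex 3 appears in no bag.

A tree decomposition must satisfy three properties: every vertex lies in some bag; for every edge, both endpoints lie together in some bag; and for every vertex, the bags containing it form a connected subtree. Here vertex 3 appears in no bag, so the decomposition is invalid.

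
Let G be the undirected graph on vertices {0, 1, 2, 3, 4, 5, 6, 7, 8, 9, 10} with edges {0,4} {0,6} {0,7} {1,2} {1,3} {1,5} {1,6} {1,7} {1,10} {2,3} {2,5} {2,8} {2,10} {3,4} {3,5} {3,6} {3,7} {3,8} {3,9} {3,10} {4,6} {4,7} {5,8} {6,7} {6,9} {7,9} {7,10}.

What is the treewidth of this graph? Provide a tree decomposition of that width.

Treewidth 3.
Bags: B1 = {1, 3, 7, 10}  B2 = {1, 3, 6, 7}  B3 = {3, 6, 7, 9}  B4 = {1, 2, 3, 10}  B5 = {1, 2, 3, 5}  B6 = {2, 3, 5, 8}  B7 = {3, 4, 6, 7}  B8 = {0, 4, 6, 7}
Tree: B1–B2, B2–B3, B1–B4, B4–B5, B5–B6, B2–B7, B7–B8

Each bag holds 4 vertices, so the decomposition has width 3, which upper-bounds the treewidth. On the other hand G contains the 4-clique {0, 4, 6, 7}. A clique must lie in a single bag of any decomposition, so no decomposition can have width below 3. Combining the bounds, tw(G) = 3.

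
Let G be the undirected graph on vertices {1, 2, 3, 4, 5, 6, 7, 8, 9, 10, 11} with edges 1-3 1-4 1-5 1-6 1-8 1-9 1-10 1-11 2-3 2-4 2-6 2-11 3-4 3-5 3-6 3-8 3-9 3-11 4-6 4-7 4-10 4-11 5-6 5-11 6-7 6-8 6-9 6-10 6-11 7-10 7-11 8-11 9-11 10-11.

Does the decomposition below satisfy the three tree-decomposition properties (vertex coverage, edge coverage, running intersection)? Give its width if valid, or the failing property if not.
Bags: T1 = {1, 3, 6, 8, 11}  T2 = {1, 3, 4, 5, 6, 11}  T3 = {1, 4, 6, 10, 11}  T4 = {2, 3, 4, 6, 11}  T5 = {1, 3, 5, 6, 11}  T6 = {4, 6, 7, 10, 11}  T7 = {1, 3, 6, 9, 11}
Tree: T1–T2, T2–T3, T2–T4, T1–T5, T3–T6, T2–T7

A tree decomposition must satisfy three properties: every vertex lies in some bag; for every edge, both endpoints lie together in some bag; and for every vertex, the bags containing it form a connected subtree. Here bags containing vertex 5 are not connected in the tree, so the decomposition is invalid.

No — bags containing vertex 5 are not connected in the tree.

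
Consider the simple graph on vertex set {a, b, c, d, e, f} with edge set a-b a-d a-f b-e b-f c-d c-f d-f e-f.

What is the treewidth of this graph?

A width-2 tree decomposition is:
Bags: B1 = {a, b, f}  B2 = {a, d, f}  B3 = {c, d, f}  B4 = {b, e, f}
Tree: B1–B2, B2–B3, B1–B4
Every bag has size at most 3, so the width is 3 − 1 = 2 and tw(G) ≤ 2. For the lower bound, the 3 vertices {c, d, f} are pairwise adjacent, and any tree decomposition puts a clique entirely inside one bag — forcing width ≥ 2. Combining the bounds, tw(G) = 2.

2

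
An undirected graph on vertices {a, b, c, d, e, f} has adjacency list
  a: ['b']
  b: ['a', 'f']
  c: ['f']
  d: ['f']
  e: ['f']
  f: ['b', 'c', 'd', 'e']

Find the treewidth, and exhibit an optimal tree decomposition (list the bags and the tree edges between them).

Every bag has size at most 2, so the width is 2 − 1 = 1 and tw(G) ≤ 1. Since G has at least one edge (e.g. e–f), it is not an edgeless graph, so tw(G) ≥ 1. Combining the bounds, tw(G) = 1.

Treewidth 1.
One optimal decomposition is:
Bags: B1 = {e, f}  B2 = {d, f}  B3 = {c, f}  B4 = {b, f}  B5 = {a, b}
Tree: B1–B2, B1–B3, B2–B4, B4–B5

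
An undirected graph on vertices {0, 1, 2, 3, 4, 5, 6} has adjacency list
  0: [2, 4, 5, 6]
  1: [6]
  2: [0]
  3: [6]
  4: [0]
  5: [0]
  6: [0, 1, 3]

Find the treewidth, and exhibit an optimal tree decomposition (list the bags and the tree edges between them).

Treewidth 1.
One optimal decomposition is:
Bags: B1 = {0, 6}  B2 = {3, 6}  B3 = {0, 4}  B4 = {0, 2}  B5 = {1, 6}  B6 = {0, 5}
Tree: B1–B2, B1–B3, B3–B4, B2–B5, B3–B6

The largest bag has 2 vertices, giving width 1; this decomposition certifies tw(G) ≤ 1. Any graph with an edge has treewidth ≥ 1, and G has the edge 0–6. The upper and lower bounds meet at 1, so that is the treewidth.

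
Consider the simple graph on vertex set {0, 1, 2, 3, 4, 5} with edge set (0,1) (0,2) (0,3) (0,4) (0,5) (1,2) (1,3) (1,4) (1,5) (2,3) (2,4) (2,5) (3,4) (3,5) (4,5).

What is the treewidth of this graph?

A width-5 tree decomposition is:
Bags: B1 = {0, 1, 2, 3, 4, 5}
Tree: (single bag)
With just one bag of size 6, the width is 6 − 1 = 5, so tw(G) ≤ 5. On the other hand G contains the 6-clique {0, 1, 2, 3, 4, 5}. A clique must lie in a single bag of any decomposition, so no decomposition can have width below 5. Hence tw(G) = 5 exactly.

5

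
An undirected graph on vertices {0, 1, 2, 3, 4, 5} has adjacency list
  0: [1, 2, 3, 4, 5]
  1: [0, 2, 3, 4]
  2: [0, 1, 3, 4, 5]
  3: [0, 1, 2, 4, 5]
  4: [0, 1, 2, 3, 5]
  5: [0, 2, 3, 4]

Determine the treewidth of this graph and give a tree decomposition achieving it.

Treewidth 4.
One optimal decomposition is:
Bags: B1 = {0, 1, 2, 3, 4}  B2 = {0, 2, 3, 4, 5}
Tree: B1–B2

The largest bag has 5 vertices, giving width 4; this decomposition certifies tw(G) ≤ 4. On the other hand G contains the 5-clique {0, 1, 2, 3, 4}. A clique must lie in a single bag of any decomposition, so no decomposition can have width below 4. Hence tw(G) = 4 exactly.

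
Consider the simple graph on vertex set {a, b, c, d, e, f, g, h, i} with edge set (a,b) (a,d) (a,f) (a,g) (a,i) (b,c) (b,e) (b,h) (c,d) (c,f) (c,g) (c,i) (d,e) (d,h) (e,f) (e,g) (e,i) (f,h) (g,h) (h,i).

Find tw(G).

4

A width-4 tree decomposition is:
Bags: B1 = {a, c, e, f, h}  B2 = {a, c, d, e, h}  B3 = {a, c, e, h, i}  B4 = {a, b, c, e, h}  B5 = {a, c, e, g, h}
Tree: B1–B2, B2–B3, B3–B4, B4–B5
Every bag has size at most 5, so the width is 5 − 1 = 4 and tw(G) ≤ 4. For the lower bound: the 5 vertex sets {c,f}, {a,d}, {e,i}, {h}, {b} are disjoint, each induces a connected subgraph, and every pair is joined by at least one edge of G. Contracting each set to a single vertex therefore yields K_{5} as a minor, and since treewidth is minor-monotone, tw(G) ≥ tw(K_{5}) = 4. Therefore the treewidth is 4.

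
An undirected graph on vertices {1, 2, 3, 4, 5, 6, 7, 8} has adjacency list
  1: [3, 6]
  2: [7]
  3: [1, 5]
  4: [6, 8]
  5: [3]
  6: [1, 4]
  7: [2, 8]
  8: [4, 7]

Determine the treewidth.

1

A width-1 tree decomposition is:
Bags: B1 = {3, 5}  B2 = {1, 3}  B3 = {1, 6}  B4 = {4, 6}  B5 = {4, 8}  B6 = {7, 8}  B7 = {2, 7}
Tree: B1–B2, B2–B3, B3–B4, B4–B5, B5–B6, B6–B7
The largest bag has 2 vertices, giving width 1; this decomposition certifies tw(G) ≤ 1. Any graph with an edge has treewidth ≥ 1, and G has the edge 5–3. Therefore the treewidth is 1.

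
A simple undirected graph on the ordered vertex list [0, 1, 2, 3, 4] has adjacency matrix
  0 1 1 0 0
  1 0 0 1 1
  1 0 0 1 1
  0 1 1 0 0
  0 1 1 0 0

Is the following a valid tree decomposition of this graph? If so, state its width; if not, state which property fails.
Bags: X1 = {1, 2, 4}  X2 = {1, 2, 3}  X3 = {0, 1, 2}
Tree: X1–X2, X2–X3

Yes; width 2.

Checking the three conditions: (i) the bags cover all of {0, 1, 2, 3, 4}; (ii) for each edge, some bag contains both endpoints; (iii) the bags containing any fixed vertex form a subtree. All hold, so the decomposition is valid with width 3 − 1 = 2.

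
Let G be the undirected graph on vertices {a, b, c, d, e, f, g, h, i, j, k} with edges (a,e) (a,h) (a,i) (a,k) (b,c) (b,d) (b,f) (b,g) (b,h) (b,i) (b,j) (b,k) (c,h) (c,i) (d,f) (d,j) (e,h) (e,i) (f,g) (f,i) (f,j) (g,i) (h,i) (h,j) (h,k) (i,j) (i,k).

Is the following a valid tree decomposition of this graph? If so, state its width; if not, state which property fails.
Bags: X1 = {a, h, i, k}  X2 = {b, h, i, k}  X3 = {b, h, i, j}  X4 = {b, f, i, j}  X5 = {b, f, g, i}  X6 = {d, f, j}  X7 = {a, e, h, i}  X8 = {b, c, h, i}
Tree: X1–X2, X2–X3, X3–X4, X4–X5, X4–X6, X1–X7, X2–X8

No — edge (b,d) lies in no bag.

A tree decomposition must satisfy three properties: every vertex lies in some bag; for every edge, both endpoints lie together in some bag; and for every vertex, the bags containing it form a connected subtree. Here edge (b,d) lies in no bag, so the decomposition is invalid.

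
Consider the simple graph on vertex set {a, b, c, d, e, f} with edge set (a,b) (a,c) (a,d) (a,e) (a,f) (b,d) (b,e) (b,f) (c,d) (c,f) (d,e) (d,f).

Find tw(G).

A width-3 tree decomposition is:
Bags: B1 = {a, b, d, f}  B2 = {a, b, d, e}  B3 = {a, c, d, f}
Tree: B1–B2, B1–B3
Every bag has size at most 4, so the width is 4 − 1 = 3 and tw(G) ≤ 3. For the lower bound, the 4 vertices {a, b, d, e} are pairwise adjacent, and any tree decomposition puts a clique entirely inside one bag — forcing width ≥ 3. The upper and lower bounds meet at 3, so that is the treewidth.

3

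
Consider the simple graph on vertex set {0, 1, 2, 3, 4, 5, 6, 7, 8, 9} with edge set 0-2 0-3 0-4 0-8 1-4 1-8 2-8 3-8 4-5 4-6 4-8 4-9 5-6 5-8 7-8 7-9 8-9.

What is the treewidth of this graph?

A width-2 tree decomposition is:
Bags: B1 = {4, 8, 9}  B2 = {0, 4, 8}  B3 = {0, 3, 8}  B4 = {1, 4, 8}  B5 = {4, 5, 8}  B6 = {7, 8, 9}  B7 = {0, 2, 8}  B8 = {4, 5, 6}
Tree: B1–B2, B2–B3, B1–B4, B2–B5, B1–B6, B3–B7, B5–B8
The largest bag has 3 vertices, giving width 2; this decomposition certifies tw(G) ≤ 2. For the lower bound, the 3 vertices {0, 2, 8} are pairwise adjacent, and any tree decomposition puts a clique entirely inside one bag — forcing width ≥ 2. Therefore the treewidth is 2.

2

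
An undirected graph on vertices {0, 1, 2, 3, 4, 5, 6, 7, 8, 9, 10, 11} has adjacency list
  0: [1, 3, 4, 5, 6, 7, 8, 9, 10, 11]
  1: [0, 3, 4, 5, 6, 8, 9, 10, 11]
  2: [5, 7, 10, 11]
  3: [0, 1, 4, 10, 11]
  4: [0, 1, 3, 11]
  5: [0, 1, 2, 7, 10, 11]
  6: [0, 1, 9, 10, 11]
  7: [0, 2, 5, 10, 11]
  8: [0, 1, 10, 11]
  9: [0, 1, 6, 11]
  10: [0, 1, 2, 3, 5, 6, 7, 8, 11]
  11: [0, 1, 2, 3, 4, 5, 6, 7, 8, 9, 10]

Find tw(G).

A width-4 tree decomposition is:
Bags: B1 = {0, 1, 8, 10, 11}  B2 = {0, 1, 3, 10, 11}  B3 = {0, 1, 6, 10, 11}  B4 = {0, 1, 6, 9, 11}  B5 = {0, 1, 5, 10, 11}  B6 = {0, 1, 3, 4, 11}  B7 = {0, 5, 7, 10, 11}  B8 = {2, 5, 7, 10, 11}
Tree: B1–B2, B1–B3, B3–B4, B2–B5, B2–B6, B5–B7, B7–B8
Every bag has size at most 5, so the width is 5 − 1 = 4 and tw(G) ≤ 4. Conversely, {0, 1, 6, 9, 11} is a clique of size 5, and the vertices of any clique must share a bag in every tree decomposition; so some bag has ≥ 5 vertices and tw(G) ≥ 4. The upper and lower bounds meet at 4, so that is the treewidth.

4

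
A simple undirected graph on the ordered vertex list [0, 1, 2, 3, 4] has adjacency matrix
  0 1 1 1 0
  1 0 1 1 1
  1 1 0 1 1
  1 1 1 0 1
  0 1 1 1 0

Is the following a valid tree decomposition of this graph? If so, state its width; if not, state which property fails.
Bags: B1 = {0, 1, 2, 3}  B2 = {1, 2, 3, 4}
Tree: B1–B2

Yes; width 3.

Vertex coverage: the bags together contain {0, 1, 2, 3, 4}, the full vertex set. Edge coverage: each edge of G has both endpoints in at least one bag. Running intersection: for every vertex, the bags containing it form a connected subtree. All three properties hold, so this is a valid tree decomposition of width max|bag| − 1 = 3, and hence tw(G) ≤ 3.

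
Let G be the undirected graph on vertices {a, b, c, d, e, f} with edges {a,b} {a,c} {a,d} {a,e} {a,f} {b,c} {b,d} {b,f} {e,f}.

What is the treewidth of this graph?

2

A width-2 tree decomposition is:
Bags: B1 = {a, e, f}  B2 = {a, b, f}  B3 = {a, b, d}  B4 = {a, b, c}
Tree: B1–B2, B2–B3, B3–B4
The largest bag has 3 vertices, giving width 2; this decomposition certifies tw(G) ≤ 2. Conversely, {a, e, f} is a clique of size 3, and the vertices of any clique must share a bag in every tree decomposition; so some bag has ≥ 3 vertices and tw(G) ≥ 2. Therefore the treewidth is 2.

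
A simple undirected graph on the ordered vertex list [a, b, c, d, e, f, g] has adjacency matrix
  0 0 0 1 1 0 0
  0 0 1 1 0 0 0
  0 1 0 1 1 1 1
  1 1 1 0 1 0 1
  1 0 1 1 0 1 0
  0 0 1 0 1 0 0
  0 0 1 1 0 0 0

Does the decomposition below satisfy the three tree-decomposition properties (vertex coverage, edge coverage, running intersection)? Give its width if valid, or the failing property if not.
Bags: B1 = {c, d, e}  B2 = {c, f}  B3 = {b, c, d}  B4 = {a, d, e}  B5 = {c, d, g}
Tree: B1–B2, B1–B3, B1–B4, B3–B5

No — edge (e,f) lies in no bag.

A tree decomposition must satisfy three properties: every vertex lies in some bag; for every edge, both endpoints lie together in some bag; and for every vertex, the bags containing it form a connected subtree. Here edge (e,f) lies in no bag, so the decomposition is invalid.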